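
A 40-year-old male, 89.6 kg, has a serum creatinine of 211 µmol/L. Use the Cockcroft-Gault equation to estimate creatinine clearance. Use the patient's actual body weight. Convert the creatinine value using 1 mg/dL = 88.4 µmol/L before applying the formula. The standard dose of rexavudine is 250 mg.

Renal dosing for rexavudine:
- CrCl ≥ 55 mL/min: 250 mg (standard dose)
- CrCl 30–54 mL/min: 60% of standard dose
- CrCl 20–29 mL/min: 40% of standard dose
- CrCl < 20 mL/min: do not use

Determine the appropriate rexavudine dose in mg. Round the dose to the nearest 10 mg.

150 mg

SCr = 211 / 88.4 = 2.387 mg/dL
CrCl = (140 − 40) × 89.6 / (72 × 2.387) = 8960.0 / 171.86 ≈ 52.1 mL/min
CrCl ≈ 52 mL/min → bracket 30–54 mL/min.
60% of 250 mg = 150 mg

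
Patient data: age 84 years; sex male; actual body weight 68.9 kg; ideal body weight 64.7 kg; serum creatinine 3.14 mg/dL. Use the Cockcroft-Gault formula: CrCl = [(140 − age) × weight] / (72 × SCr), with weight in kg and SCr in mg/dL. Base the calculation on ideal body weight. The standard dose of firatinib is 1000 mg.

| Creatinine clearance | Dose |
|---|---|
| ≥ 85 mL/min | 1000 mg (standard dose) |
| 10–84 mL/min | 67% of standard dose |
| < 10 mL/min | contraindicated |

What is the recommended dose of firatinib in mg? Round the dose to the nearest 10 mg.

CrCl = (140 − 84) × 64.7 / (72 × 3.14) = 3623.2 / 226.08 ≈ 16.0 mL/min
CrCl ≈ 16 mL/min → bracket 10–84 mL/min.
67% of 1000 mg = 670 mg

670 mg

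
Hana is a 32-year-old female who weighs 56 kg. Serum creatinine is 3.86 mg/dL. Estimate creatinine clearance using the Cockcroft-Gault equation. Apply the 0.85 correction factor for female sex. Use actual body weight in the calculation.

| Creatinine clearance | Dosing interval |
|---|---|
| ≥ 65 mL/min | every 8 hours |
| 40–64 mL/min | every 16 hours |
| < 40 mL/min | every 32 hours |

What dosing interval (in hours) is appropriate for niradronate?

CrCl = (140 − 32) × 56 / (72 × 3.86) × 0.85 = 6048.0 / 277.92 × 0.85 ≈ 18.5 mL/min
CrCl ≈ 18 mL/min → bracket < 40 mL/min → every 32 hours.

every 32 hours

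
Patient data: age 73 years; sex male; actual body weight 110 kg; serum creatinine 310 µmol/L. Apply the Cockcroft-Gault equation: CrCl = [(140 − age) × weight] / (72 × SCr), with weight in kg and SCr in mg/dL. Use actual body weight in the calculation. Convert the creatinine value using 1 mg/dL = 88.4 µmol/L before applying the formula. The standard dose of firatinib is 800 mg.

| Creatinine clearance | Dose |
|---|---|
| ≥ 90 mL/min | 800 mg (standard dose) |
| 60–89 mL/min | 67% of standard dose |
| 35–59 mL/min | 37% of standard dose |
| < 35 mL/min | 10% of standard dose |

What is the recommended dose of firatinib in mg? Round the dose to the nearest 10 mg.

SCr = 310 / 88.4 = 3.507 mg/dL
CrCl = (140 − 73) × 110 / (72 × 3.507) = 7370.0 / 252.50 ≈ 29.2 mL/min
CrCl ≈ 29 mL/min → bracket < 35 mL/min.
10% of 800 mg = 80 mg

80 mg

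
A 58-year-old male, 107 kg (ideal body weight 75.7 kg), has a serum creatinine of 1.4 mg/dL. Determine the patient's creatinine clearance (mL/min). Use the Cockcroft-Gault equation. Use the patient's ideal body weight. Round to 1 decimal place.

CrCl = (140 − 58) × 75.7 / (72 × 1.4) = 6207.4 / 100.80 ≈ 61.6 mL/min

61.6 mL/min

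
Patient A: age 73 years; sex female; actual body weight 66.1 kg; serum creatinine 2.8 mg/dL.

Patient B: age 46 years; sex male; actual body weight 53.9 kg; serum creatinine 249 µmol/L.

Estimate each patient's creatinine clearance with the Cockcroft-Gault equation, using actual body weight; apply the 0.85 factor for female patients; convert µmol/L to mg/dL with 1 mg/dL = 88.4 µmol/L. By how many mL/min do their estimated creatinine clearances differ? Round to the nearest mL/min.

Patient A: CrCl = (140 − 73) × 66.1 / (72 × 2.8) × 0.85 = 4428.7 / 201.60 × 0.85 ≈ 18.7 mL/min
Patient B: SCr = 249 / 88.4 = 2.817 mg/dL
Patient B: CrCl = (140 − 46) × 53.9 / (72 × 2.817) = 5066.6 / 202.82 ≈ 25.0 mL/min
|18.7 − 25.0| = 6.3 mL/min

6 mL/min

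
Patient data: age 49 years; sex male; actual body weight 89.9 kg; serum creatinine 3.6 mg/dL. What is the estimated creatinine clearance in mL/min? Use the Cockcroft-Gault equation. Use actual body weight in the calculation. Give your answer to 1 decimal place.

31.6 mL/min

CrCl = (140 − 49) × 89.9 / (72 × 3.6) = 8180.9 / 259.20 ≈ 31.6 mL/min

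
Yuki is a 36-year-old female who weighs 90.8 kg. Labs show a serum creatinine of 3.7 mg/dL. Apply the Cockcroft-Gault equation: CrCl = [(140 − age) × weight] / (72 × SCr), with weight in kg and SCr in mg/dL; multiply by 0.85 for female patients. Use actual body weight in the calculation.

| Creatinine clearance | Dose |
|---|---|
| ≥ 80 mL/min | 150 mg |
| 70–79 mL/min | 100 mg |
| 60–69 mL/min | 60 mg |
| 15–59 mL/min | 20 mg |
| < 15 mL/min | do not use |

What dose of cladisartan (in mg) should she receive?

CrCl = (140 − 36) × 90.8 / (72 × 3.7) × 0.85 = 9443.2 / 266.40 × 0.85 ≈ 30.1 mL/min
CrCl ≈ 30 mL/min → bracket 15–59 mL/min.
Dose for this bracket: 20 mg.

20 mg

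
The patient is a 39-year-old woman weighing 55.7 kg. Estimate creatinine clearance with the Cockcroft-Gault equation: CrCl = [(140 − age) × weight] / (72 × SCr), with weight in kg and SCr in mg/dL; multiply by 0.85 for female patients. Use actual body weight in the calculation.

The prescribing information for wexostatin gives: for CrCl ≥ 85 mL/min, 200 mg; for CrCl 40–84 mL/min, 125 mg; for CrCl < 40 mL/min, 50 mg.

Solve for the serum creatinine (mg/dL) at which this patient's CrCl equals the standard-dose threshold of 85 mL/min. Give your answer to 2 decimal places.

0.78 mg/dL

Standard dose requires CrCl ≥ 85 mL/min.
Set (140 − 39) × 55.7 × 0.85 / (72 × SCr) = 85
SCr = (140 − 39) × 55.7 × 0.85 / (72 × 85) = 0.781 mg/dL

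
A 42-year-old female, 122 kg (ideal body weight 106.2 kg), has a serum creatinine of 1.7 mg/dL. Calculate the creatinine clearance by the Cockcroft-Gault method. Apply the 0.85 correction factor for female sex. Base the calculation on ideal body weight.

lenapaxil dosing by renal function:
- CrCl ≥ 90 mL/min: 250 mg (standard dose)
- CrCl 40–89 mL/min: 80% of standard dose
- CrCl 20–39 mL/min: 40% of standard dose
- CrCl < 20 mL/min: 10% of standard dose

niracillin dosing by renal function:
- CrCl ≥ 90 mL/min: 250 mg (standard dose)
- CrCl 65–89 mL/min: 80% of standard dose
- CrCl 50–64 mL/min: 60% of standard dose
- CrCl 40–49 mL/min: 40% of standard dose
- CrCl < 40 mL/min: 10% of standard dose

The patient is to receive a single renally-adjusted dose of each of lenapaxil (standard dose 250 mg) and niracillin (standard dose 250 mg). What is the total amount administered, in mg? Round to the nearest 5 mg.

CrCl = (140 − 42) × 106.2 / (72 × 1.7) × 0.85 = 10407.6 / 122.40 × 0.85 ≈ 72.3 mL/min
CrCl ≈ 72 mL/min.
lenapaxil: 40–89 mL/min → 80% of 250 mg = 200 mg.
niracillin: 65–89 mL/min → 80% of 250 mg = 200 mg.
Total = 200 + 200 = 400 mg.

400 mg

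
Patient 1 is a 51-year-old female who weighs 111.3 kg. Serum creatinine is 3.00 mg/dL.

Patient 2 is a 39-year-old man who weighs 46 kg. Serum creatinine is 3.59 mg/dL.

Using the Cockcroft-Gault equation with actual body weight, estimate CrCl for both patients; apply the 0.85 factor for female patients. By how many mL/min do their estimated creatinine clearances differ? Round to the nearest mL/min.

21 mL/min

Patient 1: CrCl = (140 − 51) × 111.3 / (72 × 3) × 0.85 = 9905.7 / 216.00 × 0.85 ≈ 39.0 mL/min
Patient 2: CrCl = (140 − 39) × 46 / (72 × 3.59) = 4646.0 / 258.48 ≈ 18.0 mL/min
|39.0 − 18.0| = 21.0 mL/min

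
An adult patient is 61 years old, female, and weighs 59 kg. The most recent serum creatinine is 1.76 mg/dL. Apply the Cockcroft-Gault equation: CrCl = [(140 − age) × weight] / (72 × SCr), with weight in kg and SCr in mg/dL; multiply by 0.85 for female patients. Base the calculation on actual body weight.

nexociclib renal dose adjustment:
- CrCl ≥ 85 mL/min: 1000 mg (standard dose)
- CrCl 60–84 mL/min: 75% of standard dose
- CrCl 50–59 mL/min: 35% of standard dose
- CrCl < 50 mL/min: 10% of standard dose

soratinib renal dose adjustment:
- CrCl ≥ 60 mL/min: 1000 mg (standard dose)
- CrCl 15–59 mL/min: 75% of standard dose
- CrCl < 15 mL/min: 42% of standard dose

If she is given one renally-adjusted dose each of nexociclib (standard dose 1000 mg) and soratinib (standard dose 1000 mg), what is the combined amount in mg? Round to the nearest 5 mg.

CrCl = (140 − 61) × 59 / (72 × 1.76) × 0.85 = 4661.0 / 126.72 × 0.85 ≈ 31.3 mL/min
CrCl ≈ 31 mL/min.
nexociclib: < 50 mL/min → 10% of 1000 mg = 100 mg.
soratinib: 15–59 mL/min → 75% of 1000 mg = 750 mg.
Total = 100 + 750 = 850 mg.

850 mg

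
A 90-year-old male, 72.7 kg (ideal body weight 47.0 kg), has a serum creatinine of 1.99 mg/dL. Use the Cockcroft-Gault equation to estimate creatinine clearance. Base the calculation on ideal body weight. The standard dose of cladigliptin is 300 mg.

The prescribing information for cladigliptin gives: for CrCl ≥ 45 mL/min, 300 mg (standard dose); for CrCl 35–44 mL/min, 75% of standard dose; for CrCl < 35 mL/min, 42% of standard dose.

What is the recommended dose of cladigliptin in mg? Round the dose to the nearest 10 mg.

CrCl = (140 − 90) × 47 / (72 × 1.99) = 2350.0 / 143.28 ≈ 16.4 mL/min
CrCl ≈ 16 mL/min → bracket < 35 mL/min.
42% of 300 mg = 126 mg → 130 mg

130 mg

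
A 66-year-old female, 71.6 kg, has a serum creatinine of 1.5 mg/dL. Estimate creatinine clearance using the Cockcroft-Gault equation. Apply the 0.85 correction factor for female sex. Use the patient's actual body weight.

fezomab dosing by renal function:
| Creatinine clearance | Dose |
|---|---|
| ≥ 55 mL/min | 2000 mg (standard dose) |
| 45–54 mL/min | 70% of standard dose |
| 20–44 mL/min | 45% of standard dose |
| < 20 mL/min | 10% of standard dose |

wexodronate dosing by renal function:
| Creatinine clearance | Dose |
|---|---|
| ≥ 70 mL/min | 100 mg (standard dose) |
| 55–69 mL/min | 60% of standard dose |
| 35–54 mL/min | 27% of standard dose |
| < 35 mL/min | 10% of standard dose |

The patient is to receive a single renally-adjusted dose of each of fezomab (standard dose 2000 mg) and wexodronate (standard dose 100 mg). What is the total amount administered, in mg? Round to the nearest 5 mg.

925 mg

CrCl = (140 − 66) × 71.6 / (72 × 1.5) × 0.85 = 5298.4 / 108.00 × 0.85 ≈ 41.7 mL/min
CrCl ≈ 42 mL/min.
fezomab: 20–44 mL/min → 45% of 2000 mg = 900 mg.
wexodronate: 35–54 mL/min → 27% of 100 mg = 27 mg.
Total = 900 + 27 = 927 mg.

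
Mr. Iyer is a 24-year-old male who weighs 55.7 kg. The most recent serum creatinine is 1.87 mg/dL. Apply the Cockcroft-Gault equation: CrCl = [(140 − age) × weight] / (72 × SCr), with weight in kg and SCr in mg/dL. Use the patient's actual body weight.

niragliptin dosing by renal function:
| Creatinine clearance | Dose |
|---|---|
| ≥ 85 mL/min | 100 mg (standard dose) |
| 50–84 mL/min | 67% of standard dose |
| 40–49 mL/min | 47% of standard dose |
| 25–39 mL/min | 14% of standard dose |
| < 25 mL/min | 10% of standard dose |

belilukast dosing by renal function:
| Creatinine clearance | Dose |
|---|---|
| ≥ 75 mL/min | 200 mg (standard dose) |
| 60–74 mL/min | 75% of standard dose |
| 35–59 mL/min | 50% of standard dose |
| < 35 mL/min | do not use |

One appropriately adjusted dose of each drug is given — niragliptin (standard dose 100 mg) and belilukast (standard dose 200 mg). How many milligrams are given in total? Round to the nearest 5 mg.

145 mg

CrCl = (140 − 24) × 55.7 / (72 × 1.87) = 6461.2 / 134.64 ≈ 48.0 mL/min
CrCl ≈ 48 mL/min.
niragliptin: 40–49 mL/min → 47% of 100 mg = 47 mg.
belilukast: 35–59 mL/min → 50% of 200 mg = 100 mg.
Total = 47 + 100 = 147 mg.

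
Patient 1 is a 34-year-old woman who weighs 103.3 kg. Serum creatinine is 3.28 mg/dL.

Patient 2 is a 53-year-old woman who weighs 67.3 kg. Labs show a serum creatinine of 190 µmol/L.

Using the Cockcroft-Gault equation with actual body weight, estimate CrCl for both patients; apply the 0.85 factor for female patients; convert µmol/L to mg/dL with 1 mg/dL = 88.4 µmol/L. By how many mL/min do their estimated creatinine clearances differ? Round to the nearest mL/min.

Patient 1: CrCl = (140 − 34) × 103.3 / (72 × 3.28) × 0.85 = 10949.8 / 236.16 × 0.85 ≈ 39.4 mL/min
Patient 2: SCr = 190 / 88.4 = 2.149 mg/dL
Patient 2: CrCl = (140 − 53) × 67.3 / (72 × 2.149) × 0.85 = 5855.1 / 154.73 × 0.85 ≈ 32.2 mL/min
|39.4 − 32.2| = 7.2 mL/min

7 mL/min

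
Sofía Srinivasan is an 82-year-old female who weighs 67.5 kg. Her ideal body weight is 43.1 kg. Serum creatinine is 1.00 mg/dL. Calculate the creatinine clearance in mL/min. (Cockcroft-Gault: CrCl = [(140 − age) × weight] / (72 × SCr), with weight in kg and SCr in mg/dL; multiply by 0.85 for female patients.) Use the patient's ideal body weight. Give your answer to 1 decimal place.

CrCl = (140 − 82) × 43.1 / (72 × 1) × 0.85 = 2499.8 / 72.00 × 0.85 ≈ 29.5 mL/min

29.5 mL/min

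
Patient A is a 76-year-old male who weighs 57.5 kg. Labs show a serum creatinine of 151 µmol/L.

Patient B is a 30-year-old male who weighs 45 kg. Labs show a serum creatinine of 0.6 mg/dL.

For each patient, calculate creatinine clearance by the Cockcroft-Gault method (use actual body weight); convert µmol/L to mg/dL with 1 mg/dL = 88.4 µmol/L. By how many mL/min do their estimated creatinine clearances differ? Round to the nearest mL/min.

85 mL/min

Patient A: SCr = 151 / 88.4 = 1.708 mg/dL
Patient A: CrCl = (140 − 76) × 57.5 / (72 × 1.708) = 3680.0 / 122.98 ≈ 29.9 mL/min
Patient B: CrCl = (140 − 30) × 45 / (72 × 0.6) = 4950.0 / 43.20 ≈ 114.6 mL/min
|29.9 − 114.6| = 84.7 mL/min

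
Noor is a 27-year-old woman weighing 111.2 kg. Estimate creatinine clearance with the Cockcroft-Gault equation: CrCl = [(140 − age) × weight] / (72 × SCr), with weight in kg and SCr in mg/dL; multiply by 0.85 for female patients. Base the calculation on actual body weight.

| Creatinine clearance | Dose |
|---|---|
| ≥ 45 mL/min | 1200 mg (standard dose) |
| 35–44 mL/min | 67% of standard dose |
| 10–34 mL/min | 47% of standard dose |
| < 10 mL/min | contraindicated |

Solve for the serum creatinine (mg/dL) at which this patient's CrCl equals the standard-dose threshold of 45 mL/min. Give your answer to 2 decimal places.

3.30 mg/dL

Standard dose requires CrCl ≥ 45 mL/min.
Set (140 − 27) × 111.2 × 0.85 / (72 × SCr) = 45
SCr = (140 − 27) × 111.2 × 0.85 / (72 × 45) = 3.297 mg/dL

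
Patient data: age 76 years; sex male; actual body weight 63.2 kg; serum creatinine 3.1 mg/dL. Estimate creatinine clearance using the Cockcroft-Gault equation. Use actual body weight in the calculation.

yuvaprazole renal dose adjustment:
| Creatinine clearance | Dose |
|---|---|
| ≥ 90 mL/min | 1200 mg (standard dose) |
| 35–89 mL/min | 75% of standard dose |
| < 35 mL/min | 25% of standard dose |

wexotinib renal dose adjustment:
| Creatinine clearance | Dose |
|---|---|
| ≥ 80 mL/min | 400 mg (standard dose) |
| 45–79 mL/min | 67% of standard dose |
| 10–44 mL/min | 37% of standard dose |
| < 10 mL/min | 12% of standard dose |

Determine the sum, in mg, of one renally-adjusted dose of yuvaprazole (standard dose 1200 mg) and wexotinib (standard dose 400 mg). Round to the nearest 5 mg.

CrCl = (140 − 76) × 63.2 / (72 × 3.1) = 4044.8 / 223.20 ≈ 18.1 mL/min
CrCl ≈ 18 mL/min.
yuvaprazole: < 35 mL/min → 25% of 1200 mg = 300 mg.
wexotinib: 10–44 mL/min → 37% of 400 mg = 148 mg.
Total = 300 + 148 = 448 mg.

450 mg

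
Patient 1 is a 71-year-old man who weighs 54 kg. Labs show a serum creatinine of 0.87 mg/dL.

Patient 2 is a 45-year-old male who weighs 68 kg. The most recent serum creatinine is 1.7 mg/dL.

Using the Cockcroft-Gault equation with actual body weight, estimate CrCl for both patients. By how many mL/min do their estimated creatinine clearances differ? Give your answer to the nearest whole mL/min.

7 mL/min

Patient 1: CrCl = (140 − 71) × 54 / (72 × 0.87) = 3726.0 / 62.64 ≈ 59.5 mL/min
Patient 2: CrCl = (140 − 45) × 68 / (72 × 1.7) = 6460.0 / 122.40 ≈ 52.8 mL/min
|59.5 − 52.8| = 6.7 mL/min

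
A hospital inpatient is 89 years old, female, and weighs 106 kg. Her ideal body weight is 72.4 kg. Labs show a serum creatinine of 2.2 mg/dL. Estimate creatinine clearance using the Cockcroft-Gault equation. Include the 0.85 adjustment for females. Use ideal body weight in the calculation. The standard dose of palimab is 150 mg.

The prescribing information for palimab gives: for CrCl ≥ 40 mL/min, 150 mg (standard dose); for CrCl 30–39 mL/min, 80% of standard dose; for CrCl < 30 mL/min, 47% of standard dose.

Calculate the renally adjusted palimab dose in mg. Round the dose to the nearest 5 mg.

CrCl = (140 − 89) × 72.4 / (72 × 2.2) × 0.85 = 3692.4 / 158.40 × 0.85 ≈ 19.8 mL/min
CrCl ≈ 20 mL/min → bracket < 30 mL/min.
47% of 150 mg = 70.5 mg → 70 mg

70 mg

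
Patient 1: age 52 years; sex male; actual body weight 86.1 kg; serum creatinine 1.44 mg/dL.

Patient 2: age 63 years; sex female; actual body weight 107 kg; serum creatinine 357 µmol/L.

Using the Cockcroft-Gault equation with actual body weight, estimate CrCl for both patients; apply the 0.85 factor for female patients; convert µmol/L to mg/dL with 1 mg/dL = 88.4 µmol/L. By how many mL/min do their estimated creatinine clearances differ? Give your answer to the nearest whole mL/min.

Patient 1: CrCl = (140 − 52) × 86.1 / (72 × 1.44) = 7576.8 / 103.68 ≈ 73.1 mL/min
Patient 2: SCr = 357 / 88.4 = 4.038 mg/dL
Patient 2: CrCl = (140 − 63) × 107 / (72 × 4.038) × 0.85 = 8239.0 / 290.74 × 0.85 ≈ 24.1 mL/min
|73.1 − 24.1| = 49.0 mL/min

49 mL/min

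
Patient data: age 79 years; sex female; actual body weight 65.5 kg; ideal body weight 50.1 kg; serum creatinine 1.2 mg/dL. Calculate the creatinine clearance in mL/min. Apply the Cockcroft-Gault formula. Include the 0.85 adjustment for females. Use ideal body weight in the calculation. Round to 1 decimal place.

30.1 mL/min

CrCl = (140 − 79) × 50.1 / (72 × 1.2) × 0.85 = 3056.1 / 86.40 × 0.85 ≈ 30.1 mL/min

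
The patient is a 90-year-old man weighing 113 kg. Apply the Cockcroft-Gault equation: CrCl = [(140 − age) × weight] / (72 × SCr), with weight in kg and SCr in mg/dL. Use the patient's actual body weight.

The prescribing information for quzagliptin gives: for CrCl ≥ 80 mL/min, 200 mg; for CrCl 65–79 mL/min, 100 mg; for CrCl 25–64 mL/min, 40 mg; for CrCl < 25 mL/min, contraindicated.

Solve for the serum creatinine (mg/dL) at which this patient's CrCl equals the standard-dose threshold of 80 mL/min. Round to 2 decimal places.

0.98 mg/dL

Standard dose requires CrCl ≥ 80 mL/min.
Set (140 − 90) × 113 / (72 × SCr) = 80
SCr = (140 − 90) × 113 / (72 × 80) = 0.981 mg/dL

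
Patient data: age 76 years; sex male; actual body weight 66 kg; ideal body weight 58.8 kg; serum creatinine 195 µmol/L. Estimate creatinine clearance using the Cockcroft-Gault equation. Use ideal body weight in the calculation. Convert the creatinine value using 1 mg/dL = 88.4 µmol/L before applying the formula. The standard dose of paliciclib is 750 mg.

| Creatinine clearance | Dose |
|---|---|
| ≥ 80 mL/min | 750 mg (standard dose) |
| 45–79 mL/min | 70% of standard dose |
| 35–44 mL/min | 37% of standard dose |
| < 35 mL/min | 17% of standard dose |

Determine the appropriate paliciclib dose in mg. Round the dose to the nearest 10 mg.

130 mg

SCr = 195 / 88.4 = 2.206 mg/dL
CrCl = (140 − 76) × 58.8 / (72 × 2.206) = 3763.2 / 158.83 ≈ 23.7 mL/min
CrCl ≈ 24 mL/min → bracket < 35 mL/min.
17% of 750 mg = 127.5 mg → 130 mg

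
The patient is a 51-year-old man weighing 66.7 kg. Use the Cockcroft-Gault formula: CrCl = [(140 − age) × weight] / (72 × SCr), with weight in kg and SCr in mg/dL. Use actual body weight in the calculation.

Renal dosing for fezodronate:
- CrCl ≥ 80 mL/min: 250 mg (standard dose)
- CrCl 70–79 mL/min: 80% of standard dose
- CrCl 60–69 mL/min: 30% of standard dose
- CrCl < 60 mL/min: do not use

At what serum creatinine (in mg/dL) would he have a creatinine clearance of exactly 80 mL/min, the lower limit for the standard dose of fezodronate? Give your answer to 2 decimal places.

1.03 mg/dL

Standard dose requires CrCl ≥ 80 mL/min.
Set (140 − 51) × 66.7 / (72 × SCr) = 80
SCr = (140 − 51) × 66.7 / (72 × 80) = 1.031 mg/dL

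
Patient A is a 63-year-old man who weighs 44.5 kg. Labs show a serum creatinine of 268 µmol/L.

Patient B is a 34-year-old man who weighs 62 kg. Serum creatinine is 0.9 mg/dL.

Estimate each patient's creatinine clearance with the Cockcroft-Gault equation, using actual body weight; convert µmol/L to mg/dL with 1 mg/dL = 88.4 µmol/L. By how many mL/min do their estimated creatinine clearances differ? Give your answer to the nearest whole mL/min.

Patient A: SCr = 268 / 88.4 = 3.032 mg/dL
Patient A: CrCl = (140 − 63) × 44.5 / (72 × 3.032) = 3426.5 / 218.30 ≈ 15.7 mL/min
Patient B: CrCl = (140 − 34) × 62 / (72 × 0.9) = 6572.0 / 64.80 ≈ 101.4 mL/min
|15.7 − 101.4| = 85.7 mL/min

86 mL/min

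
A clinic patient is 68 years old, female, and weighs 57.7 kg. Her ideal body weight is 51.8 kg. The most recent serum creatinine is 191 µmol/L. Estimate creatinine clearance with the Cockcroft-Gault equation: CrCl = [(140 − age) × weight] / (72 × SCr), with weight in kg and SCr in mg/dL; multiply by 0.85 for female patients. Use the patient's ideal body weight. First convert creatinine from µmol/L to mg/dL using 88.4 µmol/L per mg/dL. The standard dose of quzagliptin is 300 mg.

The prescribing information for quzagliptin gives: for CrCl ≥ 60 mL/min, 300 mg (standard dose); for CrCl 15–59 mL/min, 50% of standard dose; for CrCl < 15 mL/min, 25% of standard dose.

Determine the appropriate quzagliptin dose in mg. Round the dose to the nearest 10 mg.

SCr = 191 / 88.4 = 2.161 mg/dL
CrCl = (140 − 68) × 51.8 / (72 × 2.161) × 0.85 = 3729.6 / 155.59 × 0.85 ≈ 20.4 mL/min
CrCl ≈ 20 mL/min → bracket 15–59 mL/min.
50% of 300 mg = 150 mg

150 mg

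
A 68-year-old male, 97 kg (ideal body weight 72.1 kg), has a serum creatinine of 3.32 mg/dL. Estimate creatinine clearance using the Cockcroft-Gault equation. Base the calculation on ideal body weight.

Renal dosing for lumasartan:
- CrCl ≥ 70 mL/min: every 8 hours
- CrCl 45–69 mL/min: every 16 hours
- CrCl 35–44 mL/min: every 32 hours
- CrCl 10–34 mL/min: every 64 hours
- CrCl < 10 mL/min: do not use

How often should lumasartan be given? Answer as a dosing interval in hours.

CrCl = (140 − 68) × 72.1 / (72 × 3.32) = 5191.2 / 239.04 ≈ 21.7 mL/min
CrCl ≈ 22 mL/min → bracket 10–34 mL/min → every 64 hours.

every 64 hours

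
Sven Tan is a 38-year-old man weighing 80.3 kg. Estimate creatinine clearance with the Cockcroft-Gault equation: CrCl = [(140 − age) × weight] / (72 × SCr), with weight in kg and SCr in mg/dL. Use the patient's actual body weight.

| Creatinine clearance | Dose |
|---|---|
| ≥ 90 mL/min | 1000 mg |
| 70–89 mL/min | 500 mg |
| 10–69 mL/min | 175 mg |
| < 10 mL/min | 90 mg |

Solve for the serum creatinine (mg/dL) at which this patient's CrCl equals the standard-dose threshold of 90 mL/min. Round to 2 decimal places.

1.26 mg/dL

Standard dose requires CrCl ≥ 90 mL/min.
Set (140 − 38) × 80.3 / (72 × SCr) = 90
SCr = (140 − 38) × 80.3 / (72 × 90) = 1.264 mg/dL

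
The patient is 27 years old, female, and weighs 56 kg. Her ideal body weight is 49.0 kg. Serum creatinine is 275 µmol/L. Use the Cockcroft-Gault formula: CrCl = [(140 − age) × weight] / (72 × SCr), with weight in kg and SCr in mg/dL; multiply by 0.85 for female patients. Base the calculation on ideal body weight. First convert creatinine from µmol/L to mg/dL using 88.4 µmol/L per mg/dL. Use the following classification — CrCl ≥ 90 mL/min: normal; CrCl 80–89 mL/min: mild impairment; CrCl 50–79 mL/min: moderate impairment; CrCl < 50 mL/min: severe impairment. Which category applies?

severe impairment

SCr = 275 / 88.4 = 3.111 mg/dL
CrCl = (140 − 27) × 49 / (72 × 3.111) × 0.85 = 5537.0 / 223.99 × 0.85 ≈ 21.0 mL/min
21 mL/min falls in the 'severe impairment' range.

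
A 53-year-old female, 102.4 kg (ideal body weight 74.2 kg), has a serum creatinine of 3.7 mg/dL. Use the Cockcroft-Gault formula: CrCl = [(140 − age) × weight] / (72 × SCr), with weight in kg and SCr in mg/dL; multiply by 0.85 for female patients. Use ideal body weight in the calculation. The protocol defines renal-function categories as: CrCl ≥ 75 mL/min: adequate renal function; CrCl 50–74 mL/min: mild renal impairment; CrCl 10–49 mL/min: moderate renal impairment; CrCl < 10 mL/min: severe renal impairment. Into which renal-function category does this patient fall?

CrCl = (140 − 53) × 74.2 / (72 × 3.7) × 0.85 = 6455.4 / 266.40 × 0.85 ≈ 20.6 mL/min
21 mL/min falls in the 'moderate renal impairment' range.

moderate renal impairment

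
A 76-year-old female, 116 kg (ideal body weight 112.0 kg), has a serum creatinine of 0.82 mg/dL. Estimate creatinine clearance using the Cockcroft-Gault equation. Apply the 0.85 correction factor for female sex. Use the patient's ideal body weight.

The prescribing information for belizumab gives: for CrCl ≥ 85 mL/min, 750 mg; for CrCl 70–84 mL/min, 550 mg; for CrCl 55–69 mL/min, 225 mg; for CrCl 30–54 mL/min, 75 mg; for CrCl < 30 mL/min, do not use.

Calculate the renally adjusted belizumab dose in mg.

750 mg

CrCl = (140 − 76) × 112 / (72 × 0.82) × 0.85 = 7168.0 / 59.04 × 0.85 ≈ 103.2 mL/min
CrCl ≈ 103 mL/min → bracket ≥ 85 mL/min.
Dose for this bracket: 750 mg.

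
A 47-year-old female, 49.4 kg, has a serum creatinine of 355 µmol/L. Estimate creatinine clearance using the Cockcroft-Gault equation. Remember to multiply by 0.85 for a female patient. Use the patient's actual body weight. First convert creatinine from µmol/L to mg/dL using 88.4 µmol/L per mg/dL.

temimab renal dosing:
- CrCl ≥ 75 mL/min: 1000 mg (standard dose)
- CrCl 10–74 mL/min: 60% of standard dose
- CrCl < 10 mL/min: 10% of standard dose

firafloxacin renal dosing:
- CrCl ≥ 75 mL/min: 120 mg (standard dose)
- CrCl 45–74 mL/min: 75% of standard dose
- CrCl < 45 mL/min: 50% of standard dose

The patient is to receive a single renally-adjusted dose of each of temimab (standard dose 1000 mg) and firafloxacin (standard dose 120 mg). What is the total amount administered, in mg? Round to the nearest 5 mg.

SCr = 355 / 88.4 = 4.016 mg/dL
CrCl = (140 − 47) × 49.4 / (72 × 4.016) × 0.85 = 4594.2 / 289.15 × 0.85 ≈ 13.5 mL/min
CrCl ≈ 14 mL/min.
temimab: 10–74 mL/min → 60% of 1000 mg = 600 mg.
firafloxacin: < 45 mL/min → 50% of 120 mg = 60 mg.
Total = 600 + 60 = 660 mg.

660 mg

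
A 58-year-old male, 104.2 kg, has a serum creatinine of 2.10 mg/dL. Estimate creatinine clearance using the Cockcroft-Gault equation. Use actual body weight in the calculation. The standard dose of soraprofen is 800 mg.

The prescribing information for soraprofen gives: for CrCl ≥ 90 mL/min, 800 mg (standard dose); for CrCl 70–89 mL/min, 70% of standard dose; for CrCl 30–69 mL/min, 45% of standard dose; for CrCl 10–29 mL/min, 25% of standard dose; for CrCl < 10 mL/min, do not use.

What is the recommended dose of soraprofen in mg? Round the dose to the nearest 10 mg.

CrCl = (140 − 58) × 104.2 / (72 × 2.1) = 8544.4 / 151.20 ≈ 56.5 mL/min
CrCl ≈ 57 mL/min → bracket 30–69 mL/min.
45% of 800 mg = 360 mg

360 mg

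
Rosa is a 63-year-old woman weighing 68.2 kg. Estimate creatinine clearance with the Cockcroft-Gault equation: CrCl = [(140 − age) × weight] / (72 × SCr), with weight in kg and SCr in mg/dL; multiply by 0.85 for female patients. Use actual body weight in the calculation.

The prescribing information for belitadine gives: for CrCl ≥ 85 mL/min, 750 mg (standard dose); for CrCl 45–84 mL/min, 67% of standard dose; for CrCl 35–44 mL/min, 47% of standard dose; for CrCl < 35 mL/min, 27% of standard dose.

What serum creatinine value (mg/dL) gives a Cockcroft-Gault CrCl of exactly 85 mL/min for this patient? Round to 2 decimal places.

Standard dose requires CrCl ≥ 85 mL/min.
Set (140 − 63) × 68.2 × 0.85 / (72 × SCr) = 85
SCr = (140 − 63) × 68.2 × 0.85 / (72 × 85) = 0.729 mg/dL

0.73 mg/dL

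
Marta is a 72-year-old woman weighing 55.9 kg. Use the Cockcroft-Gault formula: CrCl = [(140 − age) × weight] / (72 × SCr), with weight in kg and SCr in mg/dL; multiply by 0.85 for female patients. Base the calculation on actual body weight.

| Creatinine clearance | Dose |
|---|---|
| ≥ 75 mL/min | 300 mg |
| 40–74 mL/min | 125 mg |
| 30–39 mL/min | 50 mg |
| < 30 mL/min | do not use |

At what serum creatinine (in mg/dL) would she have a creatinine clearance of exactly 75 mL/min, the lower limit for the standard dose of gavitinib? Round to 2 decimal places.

Standard dose requires CrCl ≥ 75 mL/min.
Set (140 − 72) × 55.9 × 0.85 / (72 × SCr) = 75
SCr = (140 − 72) × 55.9 × 0.85 / (72 × 75) = 0.598 mg/dL

0.60 mg/dL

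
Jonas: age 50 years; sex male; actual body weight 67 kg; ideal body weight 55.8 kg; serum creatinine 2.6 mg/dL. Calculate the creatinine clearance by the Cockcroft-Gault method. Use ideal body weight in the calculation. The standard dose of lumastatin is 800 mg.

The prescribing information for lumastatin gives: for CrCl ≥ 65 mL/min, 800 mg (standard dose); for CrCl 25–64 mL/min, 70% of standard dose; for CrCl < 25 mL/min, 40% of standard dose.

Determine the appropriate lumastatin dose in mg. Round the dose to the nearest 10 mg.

560 mg

CrCl = (140 − 50) × 55.8 / (72 × 2.6) = 5022.0 / 187.20 ≈ 26.8 mL/min
CrCl ≈ 27 mL/min → bracket 25–64 mL/min.
70% of 800 mg = 560 mg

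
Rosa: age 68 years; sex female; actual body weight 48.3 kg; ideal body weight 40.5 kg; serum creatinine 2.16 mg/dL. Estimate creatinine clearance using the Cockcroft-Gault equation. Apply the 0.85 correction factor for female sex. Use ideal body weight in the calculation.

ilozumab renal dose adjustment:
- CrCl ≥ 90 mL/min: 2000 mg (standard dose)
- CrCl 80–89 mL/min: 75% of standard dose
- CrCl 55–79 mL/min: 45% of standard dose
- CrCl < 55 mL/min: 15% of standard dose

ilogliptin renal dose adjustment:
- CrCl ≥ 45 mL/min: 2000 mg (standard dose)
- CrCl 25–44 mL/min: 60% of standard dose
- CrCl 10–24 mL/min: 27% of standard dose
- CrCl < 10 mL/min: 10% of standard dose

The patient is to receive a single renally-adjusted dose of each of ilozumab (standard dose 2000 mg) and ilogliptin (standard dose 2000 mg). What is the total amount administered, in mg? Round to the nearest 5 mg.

CrCl = (140 − 68) × 40.5 / (72 × 2.16) × 0.85 = 2916.0 / 155.52 × 0.85 ≈ 15.9 mL/min
CrCl ≈ 16 mL/min.
ilozumab: < 55 mL/min → 15% of 2000 mg = 300 mg.
ilogliptin: 10–24 mL/min → 27% of 2000 mg = 540 mg.
Total = 300 + 540 = 840 mg.

840 mg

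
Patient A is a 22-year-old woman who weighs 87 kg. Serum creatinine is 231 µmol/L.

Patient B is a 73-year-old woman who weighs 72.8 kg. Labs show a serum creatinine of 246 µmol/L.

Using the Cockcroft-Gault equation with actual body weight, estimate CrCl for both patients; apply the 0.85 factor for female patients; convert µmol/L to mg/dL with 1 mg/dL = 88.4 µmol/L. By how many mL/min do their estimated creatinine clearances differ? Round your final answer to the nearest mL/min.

Patient A: SCr = 231 / 88.4 = 2.613 mg/dL
Patient A: CrCl = (140 − 22) × 87 / (72 × 2.613) × 0.85 = 10266.0 / 188.14 × 0.85 ≈ 46.4 mL/min
Patient B: SCr = 246 / 88.4 = 2.783 mg/dL
Patient B: CrCl = (140 − 73) × 72.8 / (72 × 2.783) × 0.85 = 4877.6 / 200.38 × 0.85 ≈ 20.7 mL/min
|46.4 − 20.7| = 25.7 mL/min

26 mL/min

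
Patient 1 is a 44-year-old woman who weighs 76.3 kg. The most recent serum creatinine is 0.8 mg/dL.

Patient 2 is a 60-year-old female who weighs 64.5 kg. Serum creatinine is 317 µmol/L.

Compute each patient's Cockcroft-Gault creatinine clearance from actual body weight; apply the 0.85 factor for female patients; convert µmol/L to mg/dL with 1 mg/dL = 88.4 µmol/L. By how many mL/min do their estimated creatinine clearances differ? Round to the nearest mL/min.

Patient 1: CrCl = (140 − 44) × 76.3 / (72 × 0.8) × 0.85 = 7324.8 / 57.60 × 0.85 ≈ 108.1 mL/min
Patient 2: SCr = 317 / 88.4 = 3.586 mg/dL
Patient 2: CrCl = (140 − 60) × 64.5 / (72 × 3.586) × 0.85 = 5160.0 / 258.19 × 0.85 ≈ 17.0 mL/min
|108.1 − 17.0| = 91.1 mL/min

91 mL/min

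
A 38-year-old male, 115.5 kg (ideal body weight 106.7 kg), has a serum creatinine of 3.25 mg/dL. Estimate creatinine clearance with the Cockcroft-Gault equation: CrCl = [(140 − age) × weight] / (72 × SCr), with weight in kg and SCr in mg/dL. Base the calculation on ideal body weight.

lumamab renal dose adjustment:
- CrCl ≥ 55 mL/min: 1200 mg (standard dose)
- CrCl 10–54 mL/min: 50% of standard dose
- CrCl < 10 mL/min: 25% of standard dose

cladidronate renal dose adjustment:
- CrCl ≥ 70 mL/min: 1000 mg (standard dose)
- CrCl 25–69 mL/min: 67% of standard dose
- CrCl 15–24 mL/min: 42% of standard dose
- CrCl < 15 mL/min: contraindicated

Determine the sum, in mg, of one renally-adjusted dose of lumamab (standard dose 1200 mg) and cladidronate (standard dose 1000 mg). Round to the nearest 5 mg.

CrCl = (140 − 38) × 106.7 / (72 × 3.25) = 10883.4 / 234.00 ≈ 46.5 mL/min
CrCl ≈ 47 mL/min.
lumamab: 10–54 mL/min → 50% of 1200 mg = 600 mg.
cladidronate: 25–69 mL/min → 67% of 1000 mg = 670 mg.
Total = 600 + 670 = 1270 mg.

1270 mg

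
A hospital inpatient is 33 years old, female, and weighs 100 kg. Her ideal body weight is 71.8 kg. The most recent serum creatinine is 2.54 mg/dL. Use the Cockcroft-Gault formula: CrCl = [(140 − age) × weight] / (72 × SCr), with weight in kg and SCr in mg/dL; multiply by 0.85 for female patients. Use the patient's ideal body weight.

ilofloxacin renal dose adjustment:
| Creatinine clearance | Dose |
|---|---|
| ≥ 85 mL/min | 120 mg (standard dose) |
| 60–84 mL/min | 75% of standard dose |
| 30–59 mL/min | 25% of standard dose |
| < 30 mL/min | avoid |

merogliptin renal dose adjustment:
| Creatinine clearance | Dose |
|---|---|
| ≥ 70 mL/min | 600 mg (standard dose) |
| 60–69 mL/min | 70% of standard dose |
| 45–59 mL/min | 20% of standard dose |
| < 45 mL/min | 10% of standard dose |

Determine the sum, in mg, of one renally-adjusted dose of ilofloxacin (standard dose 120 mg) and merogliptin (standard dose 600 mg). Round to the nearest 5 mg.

90 mg

CrCl = (140 − 33) × 71.8 / (72 × 2.54) × 0.85 = 7682.6 / 182.88 × 0.85 ≈ 35.7 mL/min
CrCl ≈ 36 mL/min.
ilofloxacin: 30–59 mL/min → 25% of 120 mg = 30 mg.
merogliptin: < 45 mL/min → 10% of 600 mg = 60 mg.
Total = 30 + 60 = 90 mg.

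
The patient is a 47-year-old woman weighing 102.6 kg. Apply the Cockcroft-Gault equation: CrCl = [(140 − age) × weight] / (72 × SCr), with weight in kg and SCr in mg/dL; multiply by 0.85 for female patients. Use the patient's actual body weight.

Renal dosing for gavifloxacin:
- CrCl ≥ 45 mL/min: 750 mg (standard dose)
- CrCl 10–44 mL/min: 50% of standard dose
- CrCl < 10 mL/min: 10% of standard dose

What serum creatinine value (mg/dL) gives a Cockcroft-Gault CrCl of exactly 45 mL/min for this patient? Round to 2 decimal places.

Standard dose requires CrCl ≥ 45 mL/min.
Set (140 − 47) × 102.6 × 0.85 / (72 × SCr) = 45
SCr = (140 − 47) × 102.6 × 0.85 / (72 × 45) = 2.503 mg/dL

2.50 mg/dL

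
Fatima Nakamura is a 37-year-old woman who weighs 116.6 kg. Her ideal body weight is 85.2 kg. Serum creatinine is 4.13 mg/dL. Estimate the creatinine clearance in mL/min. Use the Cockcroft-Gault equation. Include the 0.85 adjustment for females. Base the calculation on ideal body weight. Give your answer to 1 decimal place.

CrCl = (140 − 37) × 85.2 / (72 × 4.13) × 0.85 = 8775.6 / 297.36 × 0.85 ≈ 25.1 mL/min

25.1 mL/min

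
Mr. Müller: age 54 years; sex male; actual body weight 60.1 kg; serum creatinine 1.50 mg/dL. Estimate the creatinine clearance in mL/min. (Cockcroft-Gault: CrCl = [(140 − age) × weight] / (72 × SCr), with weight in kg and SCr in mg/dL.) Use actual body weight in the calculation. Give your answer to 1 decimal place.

CrCl = (140 − 54) × 60.1 / (72 × 1.5) = 5168.6 / 108.00 ≈ 47.9 mL/min

47.9 mL/min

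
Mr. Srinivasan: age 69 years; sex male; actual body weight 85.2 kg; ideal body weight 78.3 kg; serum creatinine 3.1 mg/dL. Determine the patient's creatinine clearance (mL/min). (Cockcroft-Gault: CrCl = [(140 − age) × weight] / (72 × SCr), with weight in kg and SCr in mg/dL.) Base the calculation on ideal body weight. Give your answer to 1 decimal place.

24.9 mL/min

CrCl = (140 − 69) × 78.3 / (72 × 3.1) = 5559.3 / 223.20 ≈ 24.9 mL/min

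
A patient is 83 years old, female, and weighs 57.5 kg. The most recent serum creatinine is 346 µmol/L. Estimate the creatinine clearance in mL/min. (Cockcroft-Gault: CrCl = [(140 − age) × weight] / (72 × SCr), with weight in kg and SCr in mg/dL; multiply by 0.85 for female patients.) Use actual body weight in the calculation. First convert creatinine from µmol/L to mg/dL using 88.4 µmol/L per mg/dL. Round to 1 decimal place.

SCr = 346 / 88.4 = 3.914 mg/dL
CrCl = (140 − 83) × 57.5 / (72 × 3.914) × 0.85 = 3277.5 / 281.81 × 0.85 ≈ 9.9 mL/min

9.9 mL/min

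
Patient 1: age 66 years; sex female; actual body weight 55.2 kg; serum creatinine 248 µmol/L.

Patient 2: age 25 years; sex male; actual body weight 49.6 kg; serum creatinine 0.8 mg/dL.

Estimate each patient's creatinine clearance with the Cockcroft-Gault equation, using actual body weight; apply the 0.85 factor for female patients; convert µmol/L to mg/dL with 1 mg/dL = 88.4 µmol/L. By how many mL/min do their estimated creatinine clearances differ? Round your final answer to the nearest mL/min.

82 mL/min

Patient 1: SCr = 248 / 88.4 = 2.805 mg/dL
Patient 1: CrCl = (140 − 66) × 55.2 / (72 × 2.805) × 0.85 = 4084.8 / 201.96 × 0.85 ≈ 17.2 mL/min
Patient 2: CrCl = (140 − 25) × 49.6 / (72 × 0.8) = 5704.0 / 57.60 ≈ 99.0 mL/min
|17.2 − 99.0| = 81.8 mL/min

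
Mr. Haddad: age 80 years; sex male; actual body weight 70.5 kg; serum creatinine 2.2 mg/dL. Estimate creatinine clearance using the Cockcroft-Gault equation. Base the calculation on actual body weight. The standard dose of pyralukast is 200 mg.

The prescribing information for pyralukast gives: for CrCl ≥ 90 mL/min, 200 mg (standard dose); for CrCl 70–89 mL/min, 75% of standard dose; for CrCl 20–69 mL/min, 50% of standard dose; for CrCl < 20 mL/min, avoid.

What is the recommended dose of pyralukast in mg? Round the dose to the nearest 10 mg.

100 mg

CrCl = (140 − 80) × 70.5 / (72 × 2.2) = 4230.0 / 158.40 ≈ 26.7 mL/min
CrCl ≈ 27 mL/min → bracket 20–69 mL/min.
50% of 200 mg = 100 mg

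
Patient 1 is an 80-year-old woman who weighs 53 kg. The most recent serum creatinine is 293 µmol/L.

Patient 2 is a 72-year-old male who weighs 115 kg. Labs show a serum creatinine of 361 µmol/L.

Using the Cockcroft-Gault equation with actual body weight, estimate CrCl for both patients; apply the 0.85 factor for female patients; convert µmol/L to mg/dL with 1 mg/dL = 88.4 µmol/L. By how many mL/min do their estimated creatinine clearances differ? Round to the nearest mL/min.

Patient 1: SCr = 293 / 88.4 = 3.314 mg/dL
Patient 1: CrCl = (140 − 80) × 53 / (72 × 3.314) × 0.85 = 3180.0 / 238.61 × 0.85 ≈ 11.3 mL/min
Patient 2: SCr = 361 / 88.4 = 4.084 mg/dL
Patient 2: CrCl = (140 − 72) × 115 / (72 × 4.084) = 7820.0 / 294.05 ≈ 26.6 mL/min
|11.3 − 26.6| = 15.3 mL/min

15 mL/min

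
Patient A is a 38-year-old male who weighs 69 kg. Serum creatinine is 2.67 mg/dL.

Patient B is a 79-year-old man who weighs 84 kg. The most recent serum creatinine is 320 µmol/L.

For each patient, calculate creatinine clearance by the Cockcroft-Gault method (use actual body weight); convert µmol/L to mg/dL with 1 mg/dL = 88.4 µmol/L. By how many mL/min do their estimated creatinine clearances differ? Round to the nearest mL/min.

17 mL/min

Patient A: CrCl = (140 − 38) × 69 / (72 × 2.67) = 7038.0 / 192.24 ≈ 36.6 mL/min
Patient B: SCr = 320 / 88.4 = 3.62 mg/dL
Patient B: CrCl = (140 − 79) × 84 / (72 × 3.62) = 5124.0 / 260.64 ≈ 19.7 mL/min
|36.6 − 19.7| = 16.9 mL/min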